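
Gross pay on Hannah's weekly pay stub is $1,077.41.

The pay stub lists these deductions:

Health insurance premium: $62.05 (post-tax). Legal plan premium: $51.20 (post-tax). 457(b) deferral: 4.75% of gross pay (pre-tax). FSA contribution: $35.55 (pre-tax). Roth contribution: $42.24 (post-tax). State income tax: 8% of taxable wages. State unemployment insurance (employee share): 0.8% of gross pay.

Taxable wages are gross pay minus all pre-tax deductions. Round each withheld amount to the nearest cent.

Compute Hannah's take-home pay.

457(b) deferral: $1,077.41 × 0.0475 = $51.18
FSA contribution: $35.55
Pre-tax total = $51.18 + $35.55 = $86.73
Taxable wages = $1,077.41 − $86.73 = $990.68
State income tax: $990.68 × 0.08 = $79.25
State unemployment insurance (employee share): $1,077.41 × 0.008 = $8.62
Roth contribution: $42.24
Health insurance premium: $62.05
Legal plan premium: $51.20
Total deductions = $51.18 + $35.55 + $79.25 + $8.62 + $42.24 + $62.05 + $51.20 = $330.09
Net pay = $1,077.41 − $330.09 = $747.32

$747.32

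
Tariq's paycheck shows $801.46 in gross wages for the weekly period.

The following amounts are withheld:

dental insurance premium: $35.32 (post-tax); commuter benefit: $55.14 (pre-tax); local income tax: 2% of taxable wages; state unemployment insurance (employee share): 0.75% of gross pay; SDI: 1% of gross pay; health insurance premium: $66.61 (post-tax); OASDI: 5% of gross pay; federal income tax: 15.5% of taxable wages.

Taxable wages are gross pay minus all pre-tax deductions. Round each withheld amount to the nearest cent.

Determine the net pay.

Commuter benefit: $55.14
Taxable wages = $801.46 − $55.14 = $746.32
Federal income tax: $746.32 × 0.155 = $115.68
Local income tax: $746.32 × 0.02 = $14.93
OASDI: $801.46 × 0.05 = $40.07
State unemployment insurance (employee share): $801.46 × 0.0075 = $6.01
SDI: $801.46 × 0.01 = $8.01
Dental insurance premium: $35.32
Health insurance premium: $66.61
Total deductions = $55.14 + $115.68 + $14.93 + $40.07 + $6.01 + $8.01 + $35.32 + $66.61 = $341.77
Net pay = $801.46 − $341.77 = $459.69

$459.69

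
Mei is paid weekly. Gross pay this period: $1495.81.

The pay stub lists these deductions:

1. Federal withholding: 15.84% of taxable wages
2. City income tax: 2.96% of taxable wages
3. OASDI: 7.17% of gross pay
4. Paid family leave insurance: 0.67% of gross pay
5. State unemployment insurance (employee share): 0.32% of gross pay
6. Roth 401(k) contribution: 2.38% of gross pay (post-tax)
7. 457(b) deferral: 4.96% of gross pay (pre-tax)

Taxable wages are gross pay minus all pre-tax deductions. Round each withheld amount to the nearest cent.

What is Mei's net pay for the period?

$996.70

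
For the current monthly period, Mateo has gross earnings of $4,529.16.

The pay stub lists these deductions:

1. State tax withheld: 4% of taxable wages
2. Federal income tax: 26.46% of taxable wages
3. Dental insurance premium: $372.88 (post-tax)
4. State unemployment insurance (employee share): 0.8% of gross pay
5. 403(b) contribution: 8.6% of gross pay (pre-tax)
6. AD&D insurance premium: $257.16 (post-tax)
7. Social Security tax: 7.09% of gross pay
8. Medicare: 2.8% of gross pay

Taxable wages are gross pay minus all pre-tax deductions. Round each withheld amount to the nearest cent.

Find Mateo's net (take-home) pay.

$1,764.50

403(b) contribution: $4,529.16 × 0.086 = $389.51
Taxable wages = $4,529.16 − $389.51 = $4,139.65
State tax withheld: $4,139.65 × 0.04 = $165.59
Federal income tax: $4,139.65 × 0.2646 = $1,095.35
State unemployment insurance (employee share): $4,529.16 × 0.008 = $36.23
Medicare: $4,529.16 × 0.028 = $126.82
Social Security tax: $4,529.16 × 0.0709 = $321.12
Dental insurance premium: $372.88
AD&D insurance premium: $257.16
Total deductions = $389.51 + $165.59 + $1,095.35 + $36.23 + $126.82 + $321.12 + $372.88 + $257.16 = $2,764.66
Net pay = $4,529.16 − $2,764.66 = $1,764.50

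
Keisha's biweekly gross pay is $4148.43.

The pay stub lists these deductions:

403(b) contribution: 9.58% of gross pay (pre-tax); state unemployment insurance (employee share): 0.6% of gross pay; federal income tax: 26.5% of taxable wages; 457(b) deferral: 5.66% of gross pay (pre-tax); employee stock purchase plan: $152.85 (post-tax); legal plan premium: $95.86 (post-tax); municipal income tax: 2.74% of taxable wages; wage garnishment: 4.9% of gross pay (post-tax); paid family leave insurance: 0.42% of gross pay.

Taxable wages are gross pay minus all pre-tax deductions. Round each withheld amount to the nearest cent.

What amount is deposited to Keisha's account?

$1993.78

403(b) contribution: $4148.43 × 0.0958 = $397.42
457(b) deferral: $4148.43 × 0.0566 = $234.80
Pre-tax total = $397.42 + $234.80 = $632.22
Taxable wages = $4148.43 − $632.22 = $3516.21
Federal income tax: $3516.21 × 0.265 = $931.80
Municipal income tax: $3516.21 × 0.0274 = $96.34
Paid family leave insurance: $4148.43 × 0.0042 = $17.42
State unemployment insurance (employee share): $4148.43 × 0.006 = $24.89
Employee stock purchase plan: $152.85
Legal plan premium: $95.86
Wage garnishment: $4148.43 × 0.049 = $203.27
Total deductions = $397.42 + $234.80 + $931.80 + $96.34 + $17.42 + $24.89 + $152.85 + $95.86 + $203.27 = $2154.65
Net pay = $4148.43 − $2154.65 = $1993.78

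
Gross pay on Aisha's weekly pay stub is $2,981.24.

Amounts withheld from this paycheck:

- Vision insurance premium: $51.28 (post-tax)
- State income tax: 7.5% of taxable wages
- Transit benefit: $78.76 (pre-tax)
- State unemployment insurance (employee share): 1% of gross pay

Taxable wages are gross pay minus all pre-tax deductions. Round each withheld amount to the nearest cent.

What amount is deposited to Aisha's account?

Transit benefit: $78.76
Taxable wages = $2,981.24 − $78.76 = $2,902.48
State income tax: $2,902.48 × 0.075 = $217.69
State unemployment insurance (employee share): $2,981.24 × 0.01 = $29.81
Vision insurance premium: $51.28
Total deductions = $78.76 + $217.69 + $29.81 + $51.28 = $377.54
Net pay = $2,981.24 − $377.54 = $2,603.70

$2,603.70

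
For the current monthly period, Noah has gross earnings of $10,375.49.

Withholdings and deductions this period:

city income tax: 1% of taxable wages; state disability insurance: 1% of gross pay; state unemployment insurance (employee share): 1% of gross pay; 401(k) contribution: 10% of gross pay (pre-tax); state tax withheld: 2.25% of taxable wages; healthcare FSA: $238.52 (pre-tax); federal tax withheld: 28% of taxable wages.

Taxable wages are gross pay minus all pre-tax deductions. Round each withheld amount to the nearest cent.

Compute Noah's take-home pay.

$6,048.35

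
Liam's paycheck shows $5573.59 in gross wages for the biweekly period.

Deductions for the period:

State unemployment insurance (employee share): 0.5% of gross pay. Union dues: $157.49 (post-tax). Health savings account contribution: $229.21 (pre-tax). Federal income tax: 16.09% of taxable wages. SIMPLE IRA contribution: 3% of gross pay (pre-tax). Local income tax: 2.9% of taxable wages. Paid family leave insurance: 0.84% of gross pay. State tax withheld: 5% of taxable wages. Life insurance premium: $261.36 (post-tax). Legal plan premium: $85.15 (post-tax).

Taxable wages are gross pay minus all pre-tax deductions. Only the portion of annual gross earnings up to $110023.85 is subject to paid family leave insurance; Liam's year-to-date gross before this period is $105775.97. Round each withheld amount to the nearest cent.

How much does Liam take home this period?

Health savings account contribution: $229.21
SIMPLE IRA contribution: $5573.59 × 0.03 = $167.21
Pre-tax total = $229.21 + $167.21 = $396.42
Taxable wages = $5573.59 − $396.42 = $5177.17
Local income tax: $5177.17 × 0.029 = $150.14
State tax withheld: $5177.17 × 0.05 = $258.86
Federal income tax: $5177.17 × 0.1609 = $833.01
State unemployment insurance (employee share): $5573.59 × 0.005 = $27.87
Paid family leave insurance: only $110023.85 − $105775.97 = $4247.88 of this check is subject → $4247.88 × 0.0084 = $35.68
Union dues: $157.49
Legal plan premium: $85.15
Life insurance premium: $261.36
Total deductions = $229.21 + $167.21 + $150.14 + $258.86 + $833.01 + $27.87 + $35.68 + $157.49 + $85.15 + $261.36 = $2205.98
Net pay = $5573.59 − $2205.98 = $3367.61

$3367.61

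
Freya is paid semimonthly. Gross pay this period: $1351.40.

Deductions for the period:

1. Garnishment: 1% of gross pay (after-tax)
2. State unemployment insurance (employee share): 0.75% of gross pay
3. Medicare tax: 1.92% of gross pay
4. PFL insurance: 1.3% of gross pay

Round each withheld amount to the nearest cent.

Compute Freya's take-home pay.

$1284.23

PFL insurance: $1351.40 × 0.013 = $17.57
Medicare tax: $1351.40 × 0.0192 = $25.95
State unemployment insurance (employee share): $1351.40 × 0.0075 = $10.14
Garnishment: $1351.40 × 0.01 = $13.51
Total deductions = $17.57 + $25.95 + $10.14 + $13.51 = $67.17
Net pay = $1351.40 − $67.17 = $1284.23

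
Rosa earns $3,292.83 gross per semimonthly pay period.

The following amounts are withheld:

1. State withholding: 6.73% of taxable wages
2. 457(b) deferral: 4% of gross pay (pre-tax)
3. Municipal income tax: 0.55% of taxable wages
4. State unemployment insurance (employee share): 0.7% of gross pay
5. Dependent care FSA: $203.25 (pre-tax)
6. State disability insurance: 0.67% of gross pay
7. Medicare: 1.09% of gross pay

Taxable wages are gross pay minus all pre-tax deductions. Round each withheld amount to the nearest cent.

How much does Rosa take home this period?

$2,661.54

457(b) deferral: $3,292.83 × 0.04 = $131.71
Dependent care FSA: $203.25
Pre-tax total = $131.71 + $203.25 = $334.96
Taxable wages = $3,292.83 − $334.96 = $2,957.87
State withholding: $2,957.87 × 0.0673 = $199.06
Municipal income tax: $2,957.87 × 0.0055 = $16.27
State unemployment insurance (employee share): $3,292.83 × 0.007 = $23.05
State disability insurance: $3,292.83 × 0.0067 = $22.06
Medicare: $3,292.83 × 0.0109 = $35.89
Total deductions = $131.71 + $203.25 + $199.06 + $16.27 + $23.05 + $22.06 + $35.89 = $631.29
Net pay = $3,292.83 − $631.29 = $2,661.54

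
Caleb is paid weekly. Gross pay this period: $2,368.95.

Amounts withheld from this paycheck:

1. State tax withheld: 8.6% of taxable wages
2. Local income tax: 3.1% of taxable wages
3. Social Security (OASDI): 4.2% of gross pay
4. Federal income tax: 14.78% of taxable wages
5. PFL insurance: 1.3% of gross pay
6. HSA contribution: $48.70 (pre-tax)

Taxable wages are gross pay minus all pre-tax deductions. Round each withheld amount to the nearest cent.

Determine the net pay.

HSA contribution: $48.70
Taxable wages = $2,368.95 − $48.70 = $2,320.25
Federal income tax: $2,320.25 × 0.1478 = $342.93
State tax withheld: $2,320.25 × 0.086 = $199.54
Local income tax: $2,320.25 × 0.031 = $71.93
Social Security (OASDI): $2,368.95 × 0.042 = $99.50
PFL insurance: $2,368.95 × 0.013 = $30.80
Total deductions = $48.70 + $342.93 + $199.54 + $71.93 + $99.50 + $30.80 = $793.40
Net pay = $2,368.95 − $793.40 = $1,575.55

$1,575.55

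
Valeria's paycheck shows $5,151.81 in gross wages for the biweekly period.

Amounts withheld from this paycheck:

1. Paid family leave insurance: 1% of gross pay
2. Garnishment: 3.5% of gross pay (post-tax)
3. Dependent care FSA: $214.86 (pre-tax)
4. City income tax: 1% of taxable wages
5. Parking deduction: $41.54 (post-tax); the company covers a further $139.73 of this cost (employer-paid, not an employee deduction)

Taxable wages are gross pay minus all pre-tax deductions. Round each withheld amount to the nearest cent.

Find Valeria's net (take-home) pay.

$4,614.21

Dependent care FSA: $214.86
Taxable wages = $5,151.81 − $214.86 = $4,936.95
City income tax: $4,936.95 × 0.01 = $49.37
Paid family leave insurance: $5,151.81 × 0.01 = $51.52
Garnishment: $5,151.81 × 0.035 = $180.31
Parking deduction: $41.54
(Employer's $139.73 toward parking deduction is not withheld from the employee.)
Total deductions = $214.86 + $49.37 + $51.52 + $180.31 + $41.54 = $537.60
Net pay = $5,151.81 − $537.60 = $4,614.21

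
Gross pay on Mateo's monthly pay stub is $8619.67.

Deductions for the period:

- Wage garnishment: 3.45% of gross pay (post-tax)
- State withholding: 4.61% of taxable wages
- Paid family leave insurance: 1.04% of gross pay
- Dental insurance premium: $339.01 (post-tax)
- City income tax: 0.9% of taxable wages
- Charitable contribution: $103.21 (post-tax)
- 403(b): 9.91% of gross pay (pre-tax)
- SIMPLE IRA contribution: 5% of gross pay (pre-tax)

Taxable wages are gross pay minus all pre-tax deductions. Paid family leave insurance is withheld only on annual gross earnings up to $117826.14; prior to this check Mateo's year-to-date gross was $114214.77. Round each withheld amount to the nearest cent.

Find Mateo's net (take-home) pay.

$6153.19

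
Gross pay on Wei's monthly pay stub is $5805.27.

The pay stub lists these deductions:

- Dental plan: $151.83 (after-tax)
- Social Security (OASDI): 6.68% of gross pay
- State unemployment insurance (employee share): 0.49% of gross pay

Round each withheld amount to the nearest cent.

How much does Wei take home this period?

Social Security (OASDI): $5805.27 × 0.0668 = $387.79
State unemployment insurance (employee share): $5805.27 × 0.0049 = $28.45
Dental plan: $151.83
Total deductions = $387.79 + $28.45 + $151.83 = $568.07
Net pay = $5805.27 − $568.07 = $5237.20

$5237.20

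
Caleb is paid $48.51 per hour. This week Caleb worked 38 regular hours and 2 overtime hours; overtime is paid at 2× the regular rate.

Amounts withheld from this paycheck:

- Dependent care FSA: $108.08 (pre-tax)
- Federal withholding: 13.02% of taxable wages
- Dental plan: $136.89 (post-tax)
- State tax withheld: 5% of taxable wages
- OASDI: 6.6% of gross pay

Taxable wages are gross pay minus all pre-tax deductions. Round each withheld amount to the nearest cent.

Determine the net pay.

Regular pay: 38 × $48.51 = $1,843.38
Overtime pay: 2 × $48.51 × 2 = $194.04
Gross pay = $1,843.38 + $194.04 = $2,037.42
Dependent care FSA: $108.08
Taxable wages = $2,037.42 − $108.08 = $1,929.34
State tax withheld: $1,929.34 × 0.05 = $96.47
Federal withholding: $1,929.34 × 0.1302 = $251.20
OASDI: $2,037.42 × 0.066 = $134.47
Dental plan: $136.89
Total deductions = $108.08 + $96.47 + $251.20 + $134.47 + $136.89 = $727.11
Net pay = $2,037.42 − $727.11 = $1,310.31

$1,310.31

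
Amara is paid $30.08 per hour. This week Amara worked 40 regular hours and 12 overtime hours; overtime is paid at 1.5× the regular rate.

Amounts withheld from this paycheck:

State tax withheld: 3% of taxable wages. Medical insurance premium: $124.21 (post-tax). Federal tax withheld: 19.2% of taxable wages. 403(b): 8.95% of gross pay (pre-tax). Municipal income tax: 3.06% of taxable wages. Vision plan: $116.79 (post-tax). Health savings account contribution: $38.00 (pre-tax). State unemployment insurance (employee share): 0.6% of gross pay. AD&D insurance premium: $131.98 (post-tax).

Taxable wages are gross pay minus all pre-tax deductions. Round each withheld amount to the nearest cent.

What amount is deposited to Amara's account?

Regular pay: 40 × $30.08 = $1,203.20
Overtime pay: 12 × $30.08 × 1.5 = $541.44
Gross pay = $1,203.20 + $541.44 = $1,744.64
Health savings account contribution: $38.00
403(b): $1,744.64 × 0.0895 = $156.15
Pre-tax total = $38.00 + $156.15 = $194.15
Taxable wages = $1,744.64 − $194.15 = $1,550.49
State tax withheld: $1,550.49 × 0.03 = $46.51
Municipal income tax: $1,550.49 × 0.0306 = $47.44
Federal tax withheld: $1,550.49 × 0.192 = $297.69
State unemployment insurance (employee share): $1,744.64 × 0.006 = $10.47
Medical insurance premium: $124.21
Vision plan: $116.79
AD&D insurance premium: $131.98
Total deductions = $38.00 + $156.15 + $46.51 + $47.44 + $297.69 + $10.47 + $124.21 + $116.79 + $131.98 = $969.24
Net pay = $1,744.64 − $969.24 = $775.40

$775.40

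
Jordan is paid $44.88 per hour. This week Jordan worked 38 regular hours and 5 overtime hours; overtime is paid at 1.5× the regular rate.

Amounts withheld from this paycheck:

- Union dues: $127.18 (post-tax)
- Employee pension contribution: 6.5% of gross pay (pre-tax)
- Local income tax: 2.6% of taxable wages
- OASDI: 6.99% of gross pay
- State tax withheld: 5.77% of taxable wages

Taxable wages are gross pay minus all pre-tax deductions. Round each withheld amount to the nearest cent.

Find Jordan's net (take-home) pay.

$1479.58

Regular pay: 38 × $44.88 = $1705.44
Overtime pay: 5 × $44.88 × 1.5 = $336.60
Gross pay = $1705.44 + $336.60 = $2042.04
Employee pension contribution: $2042.04 × 0.065 = $132.73
Taxable wages = $2042.04 − $132.73 = $1909.31
Local income tax: $1909.31 × 0.026 = $49.64
State tax withheld: $1909.31 × 0.0577 = $110.17
OASDI: $2042.04 × 0.0699 = $142.74
Union dues: $127.18
Total deductions = $132.73 + $49.64 + $110.17 + $142.74 + $127.18 = $562.46
Net pay = $2042.04 − $562.46 = $1479.58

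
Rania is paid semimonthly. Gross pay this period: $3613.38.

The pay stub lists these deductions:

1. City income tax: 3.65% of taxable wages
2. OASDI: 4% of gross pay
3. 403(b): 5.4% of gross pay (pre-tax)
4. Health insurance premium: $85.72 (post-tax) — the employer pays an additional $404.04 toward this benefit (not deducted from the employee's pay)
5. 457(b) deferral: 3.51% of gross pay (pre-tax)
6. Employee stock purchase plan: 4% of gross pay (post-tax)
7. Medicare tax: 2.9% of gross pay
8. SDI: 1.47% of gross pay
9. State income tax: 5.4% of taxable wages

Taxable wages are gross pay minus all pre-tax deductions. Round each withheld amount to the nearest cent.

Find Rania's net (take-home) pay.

457(b) deferral: $3613.38 × 0.0351 = $126.83
403(b): $3613.38 × 0.054 = $195.12
Pre-tax total = $126.83 + $195.12 = $321.95
Taxable wages = $3613.38 − $321.95 = $3291.43
City income tax: $3291.43 × 0.0365 = $120.14
State income tax: $3291.43 × 0.054 = $177.74
OASDI: $3613.38 × 0.04 = $144.54
SDI: $3613.38 × 0.0147 = $53.12
Medicare tax: $3613.38 × 0.029 = $104.79
Health insurance premium: $85.72
Employee stock purchase plan: $3613.38 × 0.04 = $144.54
(Employer's $404.04 toward health insurance premium is not withheld from the employee.)
Total deductions = $126.83 + $195.12 + $120.14 + $177.74 + $144.54 + $53.12 + $104.79 + $85.72 + $144.54 = $1152.54
Net pay = $3613.38 − $1152.54 = $2460.84

$2460.84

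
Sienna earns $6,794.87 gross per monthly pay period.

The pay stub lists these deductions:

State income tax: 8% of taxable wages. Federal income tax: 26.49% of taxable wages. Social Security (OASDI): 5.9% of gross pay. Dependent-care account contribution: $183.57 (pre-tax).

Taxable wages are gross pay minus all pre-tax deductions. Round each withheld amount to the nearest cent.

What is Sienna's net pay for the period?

$3,930.17

Dependent-care account contribution: $183.57
Taxable wages = $6,794.87 − $183.57 = $6,611.30
Federal income tax: $6,611.30 × 0.2649 = $1,751.33
State income tax: $6,611.30 × 0.08 = $528.90
Social Security (OASDI): $6,794.87 × 0.059 = $400.90
Total deductions = $183.57 + $1,751.33 + $528.90 + $400.90 = $2,864.70
Net pay = $6,794.87 − $2,864.70 = $3,930.17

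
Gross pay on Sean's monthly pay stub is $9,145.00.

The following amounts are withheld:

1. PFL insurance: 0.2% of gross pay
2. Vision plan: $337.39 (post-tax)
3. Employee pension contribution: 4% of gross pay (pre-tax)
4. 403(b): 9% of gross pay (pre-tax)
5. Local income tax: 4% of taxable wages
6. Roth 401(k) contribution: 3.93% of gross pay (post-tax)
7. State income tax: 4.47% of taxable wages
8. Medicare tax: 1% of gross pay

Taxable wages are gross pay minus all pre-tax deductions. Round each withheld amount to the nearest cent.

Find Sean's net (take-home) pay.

Employee pension contribution: $9,145.00 × 0.04 = $365.80
403(b): $9,145.00 × 0.09 = $823.05
Pre-tax total = $365.80 + $823.05 = $1,188.85
Taxable wages = $9,145.00 − $1,188.85 = $7,956.15
Local income tax: $7,956.15 × 0.04 = $318.25
State income tax: $7,956.15 × 0.0447 = $355.64
Medicare tax: $9,145.00 × 0.01 = $91.45
PFL insurance: $9,145.00 × 0.002 = $18.29
Roth 401(k) contribution: $9,145.00 × 0.0393 = $359.40
Vision plan: $337.39
Total deductions = $365.80 + $823.05 + $318.25 + $355.64 + $91.45 + $18.29 + $359.40 + $337.39 = $2,669.27
Net pay = $9,145.00 − $2,669.27 = $6,475.73

$6,475.73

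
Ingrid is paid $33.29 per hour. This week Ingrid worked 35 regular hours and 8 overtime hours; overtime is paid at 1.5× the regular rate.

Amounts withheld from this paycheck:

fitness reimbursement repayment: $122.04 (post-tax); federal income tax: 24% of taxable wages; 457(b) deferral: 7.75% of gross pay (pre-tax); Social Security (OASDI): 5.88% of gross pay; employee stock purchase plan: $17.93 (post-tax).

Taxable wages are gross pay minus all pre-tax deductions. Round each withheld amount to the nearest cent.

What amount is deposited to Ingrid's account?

$864.99

Regular pay: 35 × $33.29 = $1165.15
Overtime pay: 8 × $33.29 × 1.5 = $399.48
Gross pay = $1165.15 + $399.48 = $1564.63
457(b) deferral: $1564.63 × 0.0775 = $121.26
Taxable wages = $1564.63 − $121.26 = $1443.37
Federal income tax: $1443.37 × 0.24 = $346.41
Social Security (OASDI): $1564.63 × 0.0588 = $92.00
Employee stock purchase plan: $17.93
Fitness reimbursement repayment: $122.04
Total deductions = $121.26 + $346.41 + $92.00 + $17.93 + $122.04 = $699.64
Net pay = $1564.63 − $699.64 = $864.99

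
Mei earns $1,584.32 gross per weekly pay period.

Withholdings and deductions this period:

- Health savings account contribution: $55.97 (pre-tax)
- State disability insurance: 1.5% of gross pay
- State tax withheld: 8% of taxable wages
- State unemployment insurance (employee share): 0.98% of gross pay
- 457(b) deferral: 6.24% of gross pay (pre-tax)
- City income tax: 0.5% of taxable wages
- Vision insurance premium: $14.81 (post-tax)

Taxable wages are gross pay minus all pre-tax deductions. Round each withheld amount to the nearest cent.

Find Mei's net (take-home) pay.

457(b) deferral: $1,584.32 × 0.0624 = $98.86
Health savings account contribution: $55.97
Pre-tax total = $98.86 + $55.97 = $154.83
Taxable wages = $1,584.32 − $154.83 = $1,429.49
State tax withheld: $1,429.49 × 0.08 = $114.36
City income tax: $1,429.49 × 0.005 = $7.15
State unemployment insurance (employee share): $1,584.32 × 0.0098 = $15.53
State disability insurance: $1,584.32 × 0.015 = $23.76
Vision insurance premium: $14.81
Total deductions = $98.86 + $55.97 + $114.36 + $7.15 + $15.53 + $23.76 + $14.81 = $330.44
Net pay = $1,584.32 − $330.44 = $1,253.88

$1,253.88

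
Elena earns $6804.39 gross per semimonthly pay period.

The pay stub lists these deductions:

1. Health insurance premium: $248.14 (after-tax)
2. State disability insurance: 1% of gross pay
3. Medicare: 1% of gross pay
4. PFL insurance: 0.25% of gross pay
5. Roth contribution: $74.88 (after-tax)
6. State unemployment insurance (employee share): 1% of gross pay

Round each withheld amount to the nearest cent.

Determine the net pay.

$6260.24

State disability insurance: $6804.39 × 0.01 = $68.04
Medicare: $6804.39 × 0.01 = $68.04
State unemployment insurance (employee share): $6804.39 × 0.01 = $68.04
PFL insurance: $6804.39 × 0.0025 = $17.01
Roth contribution: $74.88
Health insurance premium: $248.14
Total deductions = $68.04 + $68.04 + $68.04 + $17.01 + $74.88 + $248.14 = $544.15
Net pay = $6804.39 − $544.15 = $6260.24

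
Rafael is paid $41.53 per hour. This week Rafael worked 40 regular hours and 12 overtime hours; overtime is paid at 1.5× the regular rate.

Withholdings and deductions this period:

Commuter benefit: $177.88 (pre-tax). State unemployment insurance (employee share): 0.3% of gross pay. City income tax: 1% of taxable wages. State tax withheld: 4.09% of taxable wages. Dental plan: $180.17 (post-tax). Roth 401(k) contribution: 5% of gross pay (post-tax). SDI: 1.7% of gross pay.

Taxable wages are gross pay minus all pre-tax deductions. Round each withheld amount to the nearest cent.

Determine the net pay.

Regular pay: 40 × $41.53 = $1,661.20
Overtime pay: 12 × $41.53 × 1.5 = $747.54
Gross pay = $1,661.20 + $747.54 = $2,408.74
Commuter benefit: $177.88
Taxable wages = $2,408.74 − $177.88 = $2,230.86
City income tax: $2,230.86 × 0.01 = $22.31
State tax withheld: $2,230.86 × 0.0409 = $91.24
SDI: $2,408.74 × 0.017 = $40.95
State unemployment insurance (employee share): $2,408.74 × 0.003 = $7.23
Roth 401(k) contribution: $2,408.74 × 0.05 = $120.44
Dental plan: $180.17
Total deductions = $177.88 + $22.31 + $91.24 + $40.95 + $7.23 + $120.44 + $180.17 = $640.22
Net pay = $2,408.74 − $640.22 = $1,768.52

$1,768.52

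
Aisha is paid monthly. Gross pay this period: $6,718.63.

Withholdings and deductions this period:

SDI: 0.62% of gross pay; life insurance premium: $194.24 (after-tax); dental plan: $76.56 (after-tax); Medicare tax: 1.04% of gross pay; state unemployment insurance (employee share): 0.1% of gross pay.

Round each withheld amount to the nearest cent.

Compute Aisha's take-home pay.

$6,329.58

State unemployment insurance (employee share): $6,718.63 × 0.001 = $6.72
Medicare tax: $6,718.63 × 0.0104 = $69.87
SDI: $6,718.63 × 0.0062 = $41.66
Dental plan: $76.56
Life insurance premium: $194.24
Total deductions = $6.72 + $69.87 + $41.66 + $76.56 + $194.24 = $389.05
Net pay = $6,718.63 − $389.05 = $6,329.58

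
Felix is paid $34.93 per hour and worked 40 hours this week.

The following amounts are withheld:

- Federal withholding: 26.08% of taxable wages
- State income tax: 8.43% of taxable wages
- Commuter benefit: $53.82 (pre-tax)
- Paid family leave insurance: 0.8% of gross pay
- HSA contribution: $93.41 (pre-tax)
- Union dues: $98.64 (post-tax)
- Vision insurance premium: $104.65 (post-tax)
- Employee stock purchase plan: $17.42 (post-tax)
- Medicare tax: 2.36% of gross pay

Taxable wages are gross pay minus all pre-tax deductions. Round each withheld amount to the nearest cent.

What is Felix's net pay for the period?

Gross pay: 40 × $34.93 = $1397.20
HSA contribution: $93.41
Commuter benefit: $53.82
Pre-tax total = $93.41 + $53.82 = $147.23
Taxable wages = $1397.20 − $147.23 = $1249.97
Federal withholding: $1249.97 × 0.2608 = $325.99
State income tax: $1249.97 × 0.0843 = $105.37
Paid family leave insurance: $1397.20 × 0.008 = $11.18
Medicare tax: $1397.20 × 0.0236 = $32.97
Employee stock purchase plan: $17.42
Union dues: $98.64
Vision insurance premium: $104.65
Total deductions = $93.41 + $53.82 + $325.99 + $105.37 + $11.18 + $32.97 + $17.42 + $98.64 + $104.65 = $843.45
Net pay = $1397.20 − $843.45 = $553.75

$553.75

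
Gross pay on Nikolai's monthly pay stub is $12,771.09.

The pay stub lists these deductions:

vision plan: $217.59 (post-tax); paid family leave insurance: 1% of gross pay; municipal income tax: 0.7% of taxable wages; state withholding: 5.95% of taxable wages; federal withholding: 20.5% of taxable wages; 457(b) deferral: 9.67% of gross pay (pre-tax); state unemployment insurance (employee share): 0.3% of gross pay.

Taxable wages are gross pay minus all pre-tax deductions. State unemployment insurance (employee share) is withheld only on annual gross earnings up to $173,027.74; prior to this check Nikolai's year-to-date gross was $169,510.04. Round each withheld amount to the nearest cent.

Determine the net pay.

457(b) deferral: $12,771.09 × 0.0967 = $1,234.96
Taxable wages = $12,771.09 − $1,234.96 = $11,536.13
State withholding: $11,536.13 × 0.0595 = $686.40
Municipal income tax: $11,536.13 × 0.007 = $80.75
Federal withholding: $11,536.13 × 0.205 = $2,364.91
Paid family leave insurance: $12,771.09 × 0.01 = $127.71
State unemployment insurance (employee share): only $173,027.74 − $169,510.04 = $3,517.70 of this check is subject → $3,517.70 × 0.003 = $10.55
Vision plan: $217.59
Total deductions = $1,234.96 + $686.40 + $80.75 + $2,364.91 + $127.71 + $10.55 + $217.59 = $4,722.87
Net pay = $12,771.09 − $4,722.87 = $8,048.22

$8,048.22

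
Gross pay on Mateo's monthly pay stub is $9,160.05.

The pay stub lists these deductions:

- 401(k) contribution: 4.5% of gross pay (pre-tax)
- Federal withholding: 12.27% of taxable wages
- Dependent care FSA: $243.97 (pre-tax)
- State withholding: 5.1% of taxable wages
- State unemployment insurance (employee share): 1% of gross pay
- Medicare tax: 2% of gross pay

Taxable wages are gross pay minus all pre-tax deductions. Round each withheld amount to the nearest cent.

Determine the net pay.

401(k) contribution: $9,160.05 × 0.045 = $412.20
Dependent care FSA: $243.97
Pre-tax total = $412.20 + $243.97 = $656.17
Taxable wages = $9,160.05 − $656.17 = $8,503.88
Federal withholding: $8,503.88 × 0.1227 = $1,043.43
State withholding: $8,503.88 × 0.051 = $433.70
Medicare tax: $9,160.05 × 0.02 = $183.20
State unemployment insurance (employee share): $9,160.05 × 0.01 = $91.60
Total deductions = $412.20 + $243.97 + $1,043.43 + $433.70 + $183.20 + $91.60 = $2,408.10
Net pay = $9,160.05 − $2,408.10 = $6,751.95

$6,751.95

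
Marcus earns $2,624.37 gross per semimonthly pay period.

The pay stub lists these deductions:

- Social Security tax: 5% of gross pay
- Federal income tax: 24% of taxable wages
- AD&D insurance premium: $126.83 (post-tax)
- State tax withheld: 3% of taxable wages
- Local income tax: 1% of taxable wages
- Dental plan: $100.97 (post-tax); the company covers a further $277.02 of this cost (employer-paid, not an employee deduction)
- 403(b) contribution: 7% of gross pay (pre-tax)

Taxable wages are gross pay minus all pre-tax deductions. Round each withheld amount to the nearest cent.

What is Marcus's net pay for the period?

$1,398.25

403(b) contribution: $2,624.37 × 0.07 = $183.71
Taxable wages = $2,624.37 − $183.71 = $2,440.66
Local income tax: $2,440.66 × 0.01 = $24.41
Federal income tax: $2,440.66 × 0.24 = $585.76
State tax withheld: $2,440.66 × 0.03 = $73.22
Social Security tax: $2,624.37 × 0.05 = $131.22
Dental plan: $100.97
AD&D insurance premium: $126.83
(Employer's $277.02 toward dental plan is not withheld from the employee.)
Total deductions = $183.71 + $24.41 + $585.76 + $73.22 + $131.22 + $100.97 + $126.83 = $1,226.12
Net pay = $2,624.37 − $1,226.12 = $1,398.25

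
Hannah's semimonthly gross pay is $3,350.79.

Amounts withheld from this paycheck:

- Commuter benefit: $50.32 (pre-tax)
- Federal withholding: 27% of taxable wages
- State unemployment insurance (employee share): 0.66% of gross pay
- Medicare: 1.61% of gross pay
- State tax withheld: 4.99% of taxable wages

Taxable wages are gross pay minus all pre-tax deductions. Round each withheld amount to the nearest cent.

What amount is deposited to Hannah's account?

Commuter benefit: $50.32
Taxable wages = $3,350.79 − $50.32 = $3,300.47
State tax withheld: $3,300.47 × 0.0499 = $164.69
Federal withholding: $3,300.47 × 0.27 = $891.13
State unemployment insurance (employee share): $3,350.79 × 0.0066 = $22.12
Medicare: $3,350.79 × 0.0161 = $53.95
Total deductions = $50.32 + $164.69 + $891.13 + $22.12 + $53.95 = $1,182.21
Net pay = $3,350.79 − $1,182.21 = $2,168.58

$2,168.58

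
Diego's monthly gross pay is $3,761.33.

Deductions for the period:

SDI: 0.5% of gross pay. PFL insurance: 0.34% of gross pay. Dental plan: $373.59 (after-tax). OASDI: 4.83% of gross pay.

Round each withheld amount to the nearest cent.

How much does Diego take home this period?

$3,174.47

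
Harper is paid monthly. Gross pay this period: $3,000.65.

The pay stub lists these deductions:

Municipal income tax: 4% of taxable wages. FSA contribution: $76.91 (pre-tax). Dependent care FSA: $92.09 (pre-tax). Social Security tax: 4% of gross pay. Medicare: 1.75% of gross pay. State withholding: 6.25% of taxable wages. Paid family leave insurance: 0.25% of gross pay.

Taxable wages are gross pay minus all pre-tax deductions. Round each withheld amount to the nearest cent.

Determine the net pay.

$2,361.36

FSA contribution: $76.91
Dependent care FSA: $92.09
Pre-tax total = $76.91 + $92.09 = $169.00
Taxable wages = $3,000.65 − $169.00 = $2,831.65
Municipal income tax: $2,831.65 × 0.04 = $113.27
State withholding: $2,831.65 × 0.0625 = $176.98
Medicare: $3,000.65 × 0.0175 = $52.51
Social Security tax: $3,000.65 × 0.04 = $120.03
Paid family leave insurance: $3,000.65 × 0.0025 = $7.50
Total deductions = $76.91 + $92.09 + $113.27 + $176.98 + $52.51 + $120.03 + $7.50 = $639.29
Net pay = $3,000.65 − $639.29 = $2,361.36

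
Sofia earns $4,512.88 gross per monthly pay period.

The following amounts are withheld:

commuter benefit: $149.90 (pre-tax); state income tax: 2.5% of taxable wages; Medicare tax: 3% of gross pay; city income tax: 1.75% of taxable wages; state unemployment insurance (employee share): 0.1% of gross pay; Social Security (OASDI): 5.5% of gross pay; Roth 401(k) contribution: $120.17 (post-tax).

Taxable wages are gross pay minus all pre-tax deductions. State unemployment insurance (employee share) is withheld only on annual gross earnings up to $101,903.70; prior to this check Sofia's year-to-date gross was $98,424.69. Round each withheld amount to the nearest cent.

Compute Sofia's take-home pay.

$3,670.31

Commuter benefit: $149.90
Taxable wages = $4,512.88 − $149.90 = $4,362.98
State income tax: $4,362.98 × 0.025 = $109.07
City income tax: $4,362.98 × 0.0175 = $76.35
State unemployment insurance (employee share): only $101,903.70 − $98,424.69 = $3,479.01 of this check is subject → $3,479.01 × 0.001 = $3.48
Medicare tax: $4,512.88 × 0.03 = $135.39
Social Security (OASDI): $4,512.88 × 0.055 = $248.21
Roth 401(k) contribution: $120.17
Total deductions = $149.90 + $109.07 + $76.35 + $3.48 + $135.39 + $248.21 + $120.17 = $842.57
Net pay = $4,512.88 − $842.57 = $3,670.31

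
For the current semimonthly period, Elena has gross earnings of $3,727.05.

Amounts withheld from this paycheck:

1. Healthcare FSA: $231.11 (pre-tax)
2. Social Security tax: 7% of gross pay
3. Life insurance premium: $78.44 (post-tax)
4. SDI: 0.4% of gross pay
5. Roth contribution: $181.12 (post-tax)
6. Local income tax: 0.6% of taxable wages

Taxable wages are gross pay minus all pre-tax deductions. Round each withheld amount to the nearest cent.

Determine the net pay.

$2,939.60

Healthcare FSA: $231.11
Taxable wages = $3,727.05 − $231.11 = $3,495.94
Local income tax: $3,495.94 × 0.006 = $20.98
Social Security tax: $3,727.05 × 0.07 = $260.89
SDI: $3,727.05 × 0.004 = $14.91
Roth contribution: $181.12
Life insurance premium: $78.44
Total deductions = $231.11 + $20.98 + $260.89 + $14.91 + $181.12 + $78.44 = $787.45
Net pay = $3,727.05 − $787.45 = $2,939.60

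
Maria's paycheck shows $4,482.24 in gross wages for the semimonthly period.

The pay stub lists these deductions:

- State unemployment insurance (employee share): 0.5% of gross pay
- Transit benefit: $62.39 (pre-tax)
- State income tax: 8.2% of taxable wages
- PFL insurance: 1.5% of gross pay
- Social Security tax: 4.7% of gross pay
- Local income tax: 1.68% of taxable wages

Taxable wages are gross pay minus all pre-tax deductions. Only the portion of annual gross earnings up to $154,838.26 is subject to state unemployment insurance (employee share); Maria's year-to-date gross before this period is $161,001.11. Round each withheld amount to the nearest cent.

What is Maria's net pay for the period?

$3,705.27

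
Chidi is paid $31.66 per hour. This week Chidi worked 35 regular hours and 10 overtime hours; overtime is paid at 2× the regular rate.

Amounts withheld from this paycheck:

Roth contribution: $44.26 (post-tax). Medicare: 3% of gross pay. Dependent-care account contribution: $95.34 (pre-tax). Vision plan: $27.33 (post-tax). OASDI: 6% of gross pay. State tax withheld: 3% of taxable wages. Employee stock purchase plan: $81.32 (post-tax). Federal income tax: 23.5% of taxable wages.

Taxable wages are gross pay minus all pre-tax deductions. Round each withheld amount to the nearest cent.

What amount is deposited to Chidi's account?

Regular pay: 35 × $31.66 = $1,108.10
Overtime pay: 10 × $31.66 × 2 = $633.20
Gross pay = $1,108.10 + $633.20 = $1,741.30
Dependent-care account contribution: $95.34
Taxable wages = $1,741.30 − $95.34 = $1,645.96
State tax withheld: $1,645.96 × 0.03 = $49.38
Federal income tax: $1,645.96 × 0.235 = $386.80
OASDI: $1,741.30 × 0.06 = $104.48
Medicare: $1,741.30 × 0.03 = $52.24
Vision plan: $27.33
Employee stock purchase plan: $81.32
Roth contribution: $44.26
Total deductions = $95.34 + $49.38 + $386.80 + $104.48 + $52.24 + $27.33 + $81.32 + $44.26 = $841.15
Net pay = $1,741.30 − $841.15 = $900.15

$900.15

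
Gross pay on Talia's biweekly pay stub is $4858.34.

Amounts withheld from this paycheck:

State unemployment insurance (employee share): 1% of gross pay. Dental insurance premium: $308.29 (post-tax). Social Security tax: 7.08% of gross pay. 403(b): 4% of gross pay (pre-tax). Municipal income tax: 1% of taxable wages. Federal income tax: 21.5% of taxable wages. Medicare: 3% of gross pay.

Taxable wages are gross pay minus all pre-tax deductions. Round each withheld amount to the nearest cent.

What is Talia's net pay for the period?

$2768.02

403(b): $4858.34 × 0.04 = $194.33
Taxable wages = $4858.34 − $194.33 = $4664.01
Municipal income tax: $4664.01 × 0.01 = $46.64
Federal income tax: $4664.01 × 0.215 = $1002.76
Social Security tax: $4858.34 × 0.0708 = $343.97
Medicare: $4858.34 × 0.03 = $145.75
State unemployment insurance (employee share): $4858.34 × 0.01 = $48.58
Dental insurance premium: $308.29
Total deductions = $194.33 + $46.64 + $1002.76 + $343.97 + $145.75 + $48.58 + $308.29 = $2090.32
Net pay = $4858.34 − $2090.32 = $2768.02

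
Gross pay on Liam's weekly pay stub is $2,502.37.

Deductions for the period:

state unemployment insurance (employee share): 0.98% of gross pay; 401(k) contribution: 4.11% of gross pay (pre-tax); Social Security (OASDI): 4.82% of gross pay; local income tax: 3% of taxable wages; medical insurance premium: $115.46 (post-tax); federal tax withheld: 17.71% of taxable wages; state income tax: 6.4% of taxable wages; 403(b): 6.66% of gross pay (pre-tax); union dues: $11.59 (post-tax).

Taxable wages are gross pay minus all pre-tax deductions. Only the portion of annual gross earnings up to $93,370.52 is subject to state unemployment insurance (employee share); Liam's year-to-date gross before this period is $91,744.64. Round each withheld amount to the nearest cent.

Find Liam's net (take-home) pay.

401(k) contribution: $2,502.37 × 0.0411 = $102.85
403(b): $2,502.37 × 0.0666 = $166.66
Pre-tax total = $102.85 + $166.66 = $269.51
Taxable wages = $2,502.37 − $269.51 = $2,232.86
Local income tax: $2,232.86 × 0.03 = $66.99
State income tax: $2,232.86 × 0.064 = $142.90
Federal tax withheld: $2,232.86 × 0.1771 = $395.44
Social Security (OASDI): $2,502.37 × 0.0482 = $120.61
State unemployment insurance (employee share): only $93,370.52 − $91,744.64 = $1,625.88 of this check is subject → $1,625.88 × 0.0098 = $15.93
Union dues: $11.59
Medical insurance premium: $115.46
Total deductions = $102.85 + $166.66 + $66.99 + $142.90 + $395.44 + $120.61 + $15.93 + $11.59 + $115.46 = $1,138.43
Net pay = $2,502.37 − $1,138.43 = $1,363.94

$1,363.94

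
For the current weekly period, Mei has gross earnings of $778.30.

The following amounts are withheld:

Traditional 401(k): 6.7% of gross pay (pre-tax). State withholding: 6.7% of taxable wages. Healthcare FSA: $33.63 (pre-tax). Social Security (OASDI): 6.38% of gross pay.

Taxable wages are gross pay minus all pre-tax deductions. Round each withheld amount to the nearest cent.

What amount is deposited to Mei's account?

$596.46

Healthcare FSA: $33.63
Traditional 401(k): $778.30 × 0.067 = $52.15
Pre-tax total = $33.63 + $52.15 = $85.78
Taxable wages = $778.30 − $85.78 = $692.52
State withholding: $692.52 × 0.067 = $46.40
Social Security (OASDI): $778.30 × 0.0638 = $49.66
Total deductions = $33.63 + $52.15 + $46.40 + $49.66 = $181.84
Net pay = $778.30 − $181.84 = $596.46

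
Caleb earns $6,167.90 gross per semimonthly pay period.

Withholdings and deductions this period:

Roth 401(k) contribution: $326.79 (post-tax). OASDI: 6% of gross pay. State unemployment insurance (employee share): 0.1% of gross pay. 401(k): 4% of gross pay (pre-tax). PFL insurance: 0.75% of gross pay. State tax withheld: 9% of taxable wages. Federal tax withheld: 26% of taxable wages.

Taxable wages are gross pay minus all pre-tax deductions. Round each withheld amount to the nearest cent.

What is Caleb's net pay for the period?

$3,099.47

401(k): $6,167.90 × 0.04 = $246.72
Taxable wages = $6,167.90 − $246.72 = $5,921.18
Federal tax withheld: $5,921.18 × 0.26 = $1,539.51
State tax withheld: $5,921.18 × 0.09 = $532.91
State unemployment insurance (employee share): $6,167.90 × 0.001 = $6.17
PFL insurance: $6,167.90 × 0.0075 = $46.26
OASDI: $6,167.90 × 0.06 = $370.07
Roth 401(k) contribution: $326.79
Total deductions = $246.72 + $1,539.51 + $532.91 + $6.17 + $46.26 + $370.07 + $326.79 = $3,068.43
Net pay = $6,167.90 − $3,068.43 = $3,099.47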